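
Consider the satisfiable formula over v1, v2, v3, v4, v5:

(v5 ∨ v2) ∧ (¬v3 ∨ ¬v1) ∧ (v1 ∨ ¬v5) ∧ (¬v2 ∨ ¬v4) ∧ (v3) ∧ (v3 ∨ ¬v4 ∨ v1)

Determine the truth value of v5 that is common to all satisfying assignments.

Suppose v5 = True.
The clause (v1) is unit, so v1 = True.
The clause (¬v3) is unit, so v3 = False.
But (v3) is also a unit clause — contradiction.
So every satisfying assignment has v5 = False.

False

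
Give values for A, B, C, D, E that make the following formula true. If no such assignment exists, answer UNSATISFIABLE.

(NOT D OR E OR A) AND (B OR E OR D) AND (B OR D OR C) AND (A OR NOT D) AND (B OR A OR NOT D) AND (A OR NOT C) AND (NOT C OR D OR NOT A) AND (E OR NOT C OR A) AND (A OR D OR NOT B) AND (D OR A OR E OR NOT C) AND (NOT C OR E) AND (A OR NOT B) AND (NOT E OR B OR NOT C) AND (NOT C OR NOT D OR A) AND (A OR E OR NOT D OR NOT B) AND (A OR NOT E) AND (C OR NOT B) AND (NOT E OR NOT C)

A: true; B: false; C: false; D: true; E: true

Branch on A: set A = true.
Branch on C: set C = false.
Unit clause (NOT B) forces B = false.
Unit clause (D) forces D = true.
No clause remains; E is free.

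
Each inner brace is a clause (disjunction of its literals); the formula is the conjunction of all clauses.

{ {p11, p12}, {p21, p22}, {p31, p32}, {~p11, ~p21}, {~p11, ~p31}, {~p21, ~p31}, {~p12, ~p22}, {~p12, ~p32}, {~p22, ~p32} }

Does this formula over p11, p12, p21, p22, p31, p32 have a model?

Case p11 = 1:
The clause (~p21) is unit, so p21 = 0.
The clause (p22) is unit, so p22 = 1.
The clause (~p31) is unit, so p31 = 0.
The clause (p32) is unit, so p32 = 1.
But (~p32) is also a unit clause — contradiction.
Undo p11 and try p11 = 0.
The clause (p12) is unit, so p12 = 1.
The clause (~p22) is unit, so p22 = 0.
The clause (p21) is unit, so p21 = 1.
The clause (~p31) is unit, so p31 = 0.
The clause (p32) is unit, so p32 = 1.
But (~p32) is also a unit clause — contradiction.
Neither p11 = 1 nor p11 = 0 works.
No assignment satisfies every clause.

No, unsatisfiable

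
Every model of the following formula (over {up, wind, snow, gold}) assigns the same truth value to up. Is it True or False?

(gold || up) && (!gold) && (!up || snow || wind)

True

Suppose up = false.
(gold) alone gives gold = true.
That conflicts with the unit clause (!gold).
So every satisfying assignment has up = True.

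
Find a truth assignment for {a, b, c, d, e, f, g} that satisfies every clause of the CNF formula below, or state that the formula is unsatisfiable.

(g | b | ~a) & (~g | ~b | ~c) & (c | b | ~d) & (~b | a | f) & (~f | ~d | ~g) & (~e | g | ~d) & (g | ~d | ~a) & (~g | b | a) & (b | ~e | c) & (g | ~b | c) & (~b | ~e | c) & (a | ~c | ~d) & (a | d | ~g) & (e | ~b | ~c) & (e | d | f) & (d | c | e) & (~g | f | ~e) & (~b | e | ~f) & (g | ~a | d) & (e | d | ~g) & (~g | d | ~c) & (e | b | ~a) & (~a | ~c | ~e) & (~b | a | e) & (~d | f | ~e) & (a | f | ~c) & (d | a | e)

Case g = 1:
Case b = 1:
From the singleton clause (~c), c = 0.
From the singleton clause (~e), e = 0.
From the singleton clause (d), d = 1.
From the singleton clause (~f), f = 0.
From the singleton clause (a), a = 1.
This assignment satisfies each clause.

a: 1,  b: 1,  c: 0,  d: 1,  e: 0,  f: 0,  g: 1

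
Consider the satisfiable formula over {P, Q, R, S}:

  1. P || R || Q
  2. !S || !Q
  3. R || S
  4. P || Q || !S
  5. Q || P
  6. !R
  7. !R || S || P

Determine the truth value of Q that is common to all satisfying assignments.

Suppose Q = true.
The clause (!S) is unit, so S = false.
The clause (R) is unit, so R = true.
Now (!R) is unsatisfied and unit — conflict.
So every satisfying assignment has Q = False.

False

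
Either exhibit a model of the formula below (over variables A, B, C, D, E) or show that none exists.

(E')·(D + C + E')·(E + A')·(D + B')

A: 0; B: 0; C: 0; D: 0; E: 0

Unit clause (E') forces E = 0.
Unit clause (A') forces A = 0.
Case D = 0:
Unit clause (B') forces B = 0.
Every clause is now satisfied; C is unconstrained.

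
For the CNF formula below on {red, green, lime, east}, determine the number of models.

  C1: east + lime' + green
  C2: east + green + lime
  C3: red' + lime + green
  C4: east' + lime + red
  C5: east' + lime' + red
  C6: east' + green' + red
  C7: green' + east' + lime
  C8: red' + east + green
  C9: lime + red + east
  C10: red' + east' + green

4

There are 2^4 = 16 truth assignments over (red, green, lime, east).
Check each against the 10 clauses (columns in the order red, green, lime, east):
  F F F F  ✗ fails (east + green + lime)
  F F F T  ✗ fails (east' + lime + red)
  F F T F  ✗ fails (east + lime' + green)
  F F T T  ✗ fails (east' + lime' + red)
  F T F F  ✗ fails (lime + red + east)
  F T F T  ✗ fails (east' + lime + red)
  F T T F  ✓ satisfies all
  F T T T  ✗ fails (east' + lime' + red)
  T F F F  ✗ fails (east + green + lime)
  T F F T  ✗ fails (red' + lime + green)
  T F T F  ✗ fails (east + lime' + green)
  T F T T  ✗ fails (red' + east' + green)
  T T F F  ✓ satisfies all
  T T F T  ✗ fails (green' + east' + lime)
  T T T F  ✓ satisfies all
  T T T T  ✓ satisfies all
4 of the 16 rows are models.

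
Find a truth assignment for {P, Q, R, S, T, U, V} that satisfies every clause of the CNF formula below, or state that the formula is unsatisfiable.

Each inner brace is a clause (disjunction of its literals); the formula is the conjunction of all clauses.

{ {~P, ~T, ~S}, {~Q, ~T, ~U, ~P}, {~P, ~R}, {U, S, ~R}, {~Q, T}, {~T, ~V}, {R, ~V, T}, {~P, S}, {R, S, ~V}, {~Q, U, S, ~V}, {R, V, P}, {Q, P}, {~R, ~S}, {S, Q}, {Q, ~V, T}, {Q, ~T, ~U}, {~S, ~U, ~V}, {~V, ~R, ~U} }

P=0, Q=1, R=1, S=0, T=1, U=1, V=0

Branch on P: set P = 0.
Unit clause (Q) forces Q = 1.
Unit clause (T) forces T = 1.
Unit clause (~V) forces V = 0.
Unit clause (R) forces R = 1.
Unit clause (~S) forces S = 0.
Unit clause (U) forces U = 1.
All clauses are satisfied.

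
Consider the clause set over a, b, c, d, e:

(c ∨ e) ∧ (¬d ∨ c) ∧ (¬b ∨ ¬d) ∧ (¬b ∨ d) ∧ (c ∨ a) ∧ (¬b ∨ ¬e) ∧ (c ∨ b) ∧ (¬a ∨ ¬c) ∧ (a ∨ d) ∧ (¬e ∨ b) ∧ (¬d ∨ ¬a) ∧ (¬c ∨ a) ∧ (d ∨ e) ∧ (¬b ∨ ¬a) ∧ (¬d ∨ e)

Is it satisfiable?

Unsatisfiable

Branch on c: set c = True.
The clause (¬a) is unit, so a = False.
Now (a) is unsatisfied and unit — conflict.
So c must be the other value — set c = False.
The clause (e) is unit, so e = True.
The clause (¬d) is unit, so d = False.
The clause (¬b) is unit, so b = False.
Now (b) is unsatisfied and unit — conflict.
Either choice for c ends in contradiction.
No assignment satisfies every clause.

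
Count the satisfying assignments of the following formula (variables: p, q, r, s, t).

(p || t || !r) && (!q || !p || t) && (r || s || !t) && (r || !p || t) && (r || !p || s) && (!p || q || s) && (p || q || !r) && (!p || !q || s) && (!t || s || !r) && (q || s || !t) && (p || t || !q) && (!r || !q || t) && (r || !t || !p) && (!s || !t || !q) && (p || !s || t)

There are 2^5 = 32 truth assignments over (p, q, r, s, t).
Split on q. With q = true, the clauses containing q are satisfied and !q drops from the rest; 0 of the 2^4 = 16 assignments to the other variables satisfy what remains.
With q = false, by the same count on the reduced clause set, 4 assignments work.
Total: 0 + 4 = 4.

4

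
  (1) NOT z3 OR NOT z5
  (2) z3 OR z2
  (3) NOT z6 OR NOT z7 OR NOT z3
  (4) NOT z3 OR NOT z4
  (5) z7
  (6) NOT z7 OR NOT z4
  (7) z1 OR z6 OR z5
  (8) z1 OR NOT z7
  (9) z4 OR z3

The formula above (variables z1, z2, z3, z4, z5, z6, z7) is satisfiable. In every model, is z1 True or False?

True

Suppose z1 = false.
From the singleton clause (z7), z7 = true.
That conflicts with the unit clause (NOT z7).
So every satisfying assignment has z1 = True.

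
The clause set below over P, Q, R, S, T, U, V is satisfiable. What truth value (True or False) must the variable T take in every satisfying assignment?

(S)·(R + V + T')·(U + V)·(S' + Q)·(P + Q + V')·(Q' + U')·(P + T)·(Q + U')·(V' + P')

True

Suppose T = 0.
(S) alone gives S = 1.
(Q) alone gives Q = 1.
(U') alone gives U = 0.
(V) alone gives V = 1.
(P) alone gives P = 1.
That conflicts with the unit clause (P').
So every satisfying assignment has T = True.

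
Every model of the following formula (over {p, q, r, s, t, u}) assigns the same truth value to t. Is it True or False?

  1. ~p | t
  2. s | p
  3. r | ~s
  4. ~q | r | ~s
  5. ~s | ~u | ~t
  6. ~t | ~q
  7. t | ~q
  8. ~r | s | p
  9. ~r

Suppose t = 0.
The clause (~p) is unit, so p = 0.
The clause (s) is unit, so s = 1.
The clause (r) is unit, so r = 1.
That conflicts with the unit clause (~r).
So every satisfying assignment has t = True.

True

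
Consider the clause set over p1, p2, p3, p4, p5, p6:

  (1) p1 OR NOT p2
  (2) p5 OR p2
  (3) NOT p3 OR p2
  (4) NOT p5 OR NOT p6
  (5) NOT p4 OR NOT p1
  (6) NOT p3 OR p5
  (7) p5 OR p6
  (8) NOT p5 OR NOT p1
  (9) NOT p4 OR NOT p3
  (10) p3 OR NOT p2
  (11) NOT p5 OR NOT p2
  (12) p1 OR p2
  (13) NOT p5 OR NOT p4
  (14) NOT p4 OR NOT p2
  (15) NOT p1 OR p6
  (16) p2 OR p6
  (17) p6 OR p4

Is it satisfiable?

No

Case p1 = true:
The clause (NOT p4) is unit, so p4 = false.
The clause (NOT p5) is unit, so p5 = false.
The clause (p2) is unit, so p2 = true.
The clause (NOT p3) is unit, so p3 = false.
But (p3) is also a unit clause — contradiction.
Backtrack on p1: now try p1 = false.
The clause (NOT p2) is unit, so p2 = false.
But (p2) is also a unit clause — contradiction.
Either choice for p1 ends in contradiction.
No assignment satisfies every clause.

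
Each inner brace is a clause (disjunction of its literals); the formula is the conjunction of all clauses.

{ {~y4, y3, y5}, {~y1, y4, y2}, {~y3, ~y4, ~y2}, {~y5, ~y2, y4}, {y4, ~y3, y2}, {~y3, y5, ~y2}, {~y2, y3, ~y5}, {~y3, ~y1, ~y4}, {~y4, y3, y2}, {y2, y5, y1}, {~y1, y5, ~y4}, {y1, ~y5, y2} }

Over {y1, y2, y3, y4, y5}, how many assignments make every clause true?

2

There are 2^5 = 32 truth assignments over (y1, y2, y3, y4, y5).
Split on y2. With y2 = 1, the clauses containing y2 are satisfied and ~y2 drops from the rest; 2 of the 2^4 = 16 assignments to the other variables satisfy what remains.
With y2 = 0, by the same count on the reduced clause set, 0 assignments work.
Total: 2 + 0 = 2.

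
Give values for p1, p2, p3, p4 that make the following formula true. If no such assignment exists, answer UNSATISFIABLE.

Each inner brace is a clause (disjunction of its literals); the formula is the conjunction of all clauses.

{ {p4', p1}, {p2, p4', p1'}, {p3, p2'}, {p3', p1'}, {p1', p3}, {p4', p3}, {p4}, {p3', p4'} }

UNSATISFIABLE

Unit clause (p4) forces p4 = 1.
Unit clause (p1) forces p1 = 1.
Unit clause (p2) forces p2 = 1.
Unit clause (p3) forces p3 = 1.
That conflicts with the unit clause (p3').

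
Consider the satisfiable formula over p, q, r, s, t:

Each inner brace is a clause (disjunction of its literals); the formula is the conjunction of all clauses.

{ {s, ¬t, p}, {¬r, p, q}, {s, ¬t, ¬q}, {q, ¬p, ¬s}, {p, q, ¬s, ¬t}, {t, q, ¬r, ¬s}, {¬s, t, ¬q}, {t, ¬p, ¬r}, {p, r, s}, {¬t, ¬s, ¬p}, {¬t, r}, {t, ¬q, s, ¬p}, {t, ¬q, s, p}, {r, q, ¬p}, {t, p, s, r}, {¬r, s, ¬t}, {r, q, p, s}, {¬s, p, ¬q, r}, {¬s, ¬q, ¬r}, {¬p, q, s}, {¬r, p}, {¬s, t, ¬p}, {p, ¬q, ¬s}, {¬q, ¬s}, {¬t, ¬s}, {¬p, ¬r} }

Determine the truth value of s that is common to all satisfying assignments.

Suppose s = False.
Case t = False:
Case p = False:
(r) alone gives r = True.
But (¬r) is also a unit clause — contradiction.
So p must be the other value — set p = True.
(¬r) alone gives r = False.
(¬q) alone gives q = False.
But (q) is also a unit clause — contradiction.
Both values of p lead to a conflict.
So t must be the other value — set t = True.
(p) alone gives p = True.
(¬q) alone gives q = False.
But (q) is also a unit clause — contradiction.
Both values of t lead to a conflict.
So every satisfying assignment has s = True.

True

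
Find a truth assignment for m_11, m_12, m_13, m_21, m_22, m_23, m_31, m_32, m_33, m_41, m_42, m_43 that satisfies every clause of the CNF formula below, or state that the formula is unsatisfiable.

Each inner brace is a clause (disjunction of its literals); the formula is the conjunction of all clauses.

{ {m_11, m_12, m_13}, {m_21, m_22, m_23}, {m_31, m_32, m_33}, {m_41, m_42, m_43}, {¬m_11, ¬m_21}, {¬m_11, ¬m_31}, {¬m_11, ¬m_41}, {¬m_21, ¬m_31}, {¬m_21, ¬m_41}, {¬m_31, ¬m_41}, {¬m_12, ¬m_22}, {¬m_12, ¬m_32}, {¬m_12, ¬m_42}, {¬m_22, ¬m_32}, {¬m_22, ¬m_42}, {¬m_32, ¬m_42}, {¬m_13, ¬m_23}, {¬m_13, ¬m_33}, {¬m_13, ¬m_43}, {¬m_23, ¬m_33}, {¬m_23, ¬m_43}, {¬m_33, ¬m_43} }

UNSATISFIABLE

Branch on m_11: set m_11 = False.
Branch on m_12: set m_12 = True.
From the singleton clause (¬m_22), m_22 = False.
From the singleton clause (¬m_32), m_32 = False.
From the singleton clause (¬m_42), m_42 = False.
Branch on m_21: set m_21 = True.
From the singleton clause (¬m_31), m_31 = False.
From the singleton clause (m_33), m_33 = True.
From the singleton clause (¬m_41), m_41 = False.
From the singleton clause (m_43), m_43 = True.
But (¬m_43) is also a unit clause — contradiction.
Undo m_21 and try m_21 = False.
From the singleton clause (m_23), m_23 = True.
From the singleton clause (¬m_13), m_13 = False.
From the singleton clause (¬m_33), m_33 = False.
From the singleton clause (m_31), m_31 = True.
From the singleton clause (¬m_41), m_41 = False.
From the singleton clause (m_43), m_43 = True.
But (¬m_43) is also a unit clause — contradiction.
Both values of m_21 lead to a conflict.
Undo m_12 and try m_12 = False.
From the singleton clause (m_13), m_13 = True.
From the singleton clause (¬m_23), m_23 = False.
From the singleton clause (¬m_33), m_33 = False.
From the singleton clause (¬m_43), m_43 = False.
Branch on m_21: set m_21 = True.
From the singleton clause (¬m_31), m_31 = False.
From the singleton clause (m_32), m_32 = True.
From the singleton clause (¬m_41), m_41 = False.
From the singleton clause (m_42), m_42 = True.
But (¬m_42) is also a unit clause — contradiction.
Undo m_21 and try m_21 = False.
From the singleton clause (m_22), m_22 = True.
From the singleton clause (¬m_32), m_32 = False.
From the singleton clause (m_31), m_31 = True.
From the singleton clause (¬m_41), m_41 = False.
From the singleton clause (m_42), m_42 = True.
But (¬m_42) is also a unit clause — contradiction.
Both values of m_21 lead to a conflict.
Both values of m_12 lead to a conflict.
Undo m_11 and try m_11 = True.
From the singleton clause (¬m_21), m_21 = False.
From the singleton clause (¬m_31), m_31 = False.
From the singleton clause (¬m_41), m_41 = False.
Branch on m_22: set m_22 = True.
From the singleton clause (¬m_12), m_12 = False.
From the singleton clause (¬m_32), m_32 = False.
From the singleton clause (m_33), m_33 = True.
From the singleton clause (¬m_42), m_42 = False.
From the singleton clause (m_43), m_43 = True.
But (¬m_43) is also a unit clause — contradiction.
Undo m_22 and try m_22 = False.
From the singleton clause (m_23), m_23 = True.
From the singleton clause (¬m_13), m_13 = False.
From the singleton clause (¬m_33), m_33 = False.
From the singleton clause (m_32), m_32 = True.
From the singleton clause (¬m_12), m_12 = False.
From the singleton clause (¬m_42), m_42 = False.
From the singleton clause (m_43), m_43 = True.
But (¬m_43) is also a unit clause — contradiction.
Both values of m_22 lead to a conflict.
Both values of m_11 lead to a conflict.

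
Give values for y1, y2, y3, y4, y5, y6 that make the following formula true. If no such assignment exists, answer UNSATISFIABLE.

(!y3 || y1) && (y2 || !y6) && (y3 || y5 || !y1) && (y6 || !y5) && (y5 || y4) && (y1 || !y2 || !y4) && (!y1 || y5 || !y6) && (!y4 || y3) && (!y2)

From the singleton clause (!y2), y2 = false.
From the singleton clause (!y6), y6 = false.
From the singleton clause (!y5), y5 = false.
From the singleton clause (y4), y4 = true.
From the singleton clause (y3), y3 = true.
From the singleton clause (y1), y1 = true.
Every clause now holds.

y1 ↦ true, y2 ↦ false, y3 ↦ true, y4 ↦ true, y5 ↦ false, y6 ↦ false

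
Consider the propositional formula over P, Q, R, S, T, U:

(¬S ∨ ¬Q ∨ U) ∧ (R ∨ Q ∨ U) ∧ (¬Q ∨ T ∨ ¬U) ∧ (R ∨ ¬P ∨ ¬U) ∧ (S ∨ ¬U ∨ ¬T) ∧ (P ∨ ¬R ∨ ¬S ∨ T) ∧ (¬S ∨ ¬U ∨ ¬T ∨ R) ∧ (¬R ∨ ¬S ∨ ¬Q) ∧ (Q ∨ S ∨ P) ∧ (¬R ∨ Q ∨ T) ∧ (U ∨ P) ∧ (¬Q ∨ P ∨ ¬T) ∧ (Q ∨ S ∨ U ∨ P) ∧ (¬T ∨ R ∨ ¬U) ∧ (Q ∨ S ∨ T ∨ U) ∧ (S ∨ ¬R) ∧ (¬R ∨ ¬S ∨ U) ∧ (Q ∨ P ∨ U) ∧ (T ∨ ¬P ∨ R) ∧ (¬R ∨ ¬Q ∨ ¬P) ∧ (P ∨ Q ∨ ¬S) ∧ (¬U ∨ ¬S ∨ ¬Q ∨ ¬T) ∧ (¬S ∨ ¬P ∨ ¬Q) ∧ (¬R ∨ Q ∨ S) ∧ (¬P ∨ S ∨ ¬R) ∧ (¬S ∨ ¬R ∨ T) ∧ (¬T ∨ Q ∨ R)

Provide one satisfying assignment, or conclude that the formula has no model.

Suppose U = True.
Suppose Q = False.
Suppose R = True.
From the singleton clause (T), T = True.
From the singleton clause (S), S = True.
From the singleton clause (P), P = True.
This assignment satisfies each clause.

P=True; Q=False; R=True; S=True; T=True; U=True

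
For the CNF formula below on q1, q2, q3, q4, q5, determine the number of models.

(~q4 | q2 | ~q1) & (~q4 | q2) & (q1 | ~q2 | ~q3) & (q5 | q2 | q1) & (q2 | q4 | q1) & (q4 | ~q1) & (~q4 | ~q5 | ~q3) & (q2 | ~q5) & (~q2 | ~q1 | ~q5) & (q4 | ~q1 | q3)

There are 2^5 = 32 truth assignments over (q1, q2, q3, q4, q5).
Split on q3. With q3 = 1, the clauses containing q3 are satisfied and ~q3 drops from the rest; 1 of the 2^4 = 16 assignments to the other variables satisfy what remains.
With q3 = 0, by the same count on the reduced clause set, 5 assignments work.
Total: 1 + 5 = 6.

6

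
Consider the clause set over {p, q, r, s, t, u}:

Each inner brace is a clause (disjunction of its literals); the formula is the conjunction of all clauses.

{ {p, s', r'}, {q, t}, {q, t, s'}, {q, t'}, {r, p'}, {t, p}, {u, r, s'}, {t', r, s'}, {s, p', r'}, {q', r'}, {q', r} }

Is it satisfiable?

No, unsatisfiable

Branch on q: set q = 1.
(r') alone gives r = 0.
Now (r) is unsatisfied and unit — conflict.
Undo q and try q = 0.
(t) alone gives t = 1.
Now (t') is unsatisfied and unit — conflict.
Both values of q lead to a conflict.
No assignment satisfies every clause.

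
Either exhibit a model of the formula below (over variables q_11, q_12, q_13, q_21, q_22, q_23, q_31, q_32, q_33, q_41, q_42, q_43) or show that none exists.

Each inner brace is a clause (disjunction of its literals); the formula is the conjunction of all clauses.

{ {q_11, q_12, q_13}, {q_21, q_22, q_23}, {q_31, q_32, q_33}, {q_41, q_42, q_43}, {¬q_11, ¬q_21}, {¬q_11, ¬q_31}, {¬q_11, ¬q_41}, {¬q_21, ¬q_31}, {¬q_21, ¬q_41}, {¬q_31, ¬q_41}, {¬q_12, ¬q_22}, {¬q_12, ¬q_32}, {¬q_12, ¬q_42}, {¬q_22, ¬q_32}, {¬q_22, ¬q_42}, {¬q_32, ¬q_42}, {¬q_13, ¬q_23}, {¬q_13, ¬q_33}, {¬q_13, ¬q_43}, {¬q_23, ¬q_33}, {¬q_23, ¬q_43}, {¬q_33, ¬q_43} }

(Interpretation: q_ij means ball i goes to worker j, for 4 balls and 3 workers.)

Branch on q_11: set q_11 = False.
Branch on q_12: set q_12 = True.
From the singleton clause (¬q_22), q_22 = False.
From the singleton clause (¬q_32), q_32 = False.
From the singleton clause (¬q_42), q_42 = False.
Branch on q_21: set q_21 = True.
From the singleton clause (¬q_31), q_31 = False.
From the singleton clause (q_33), q_33 = True.
From the singleton clause (¬q_41), q_41 = False.
From the singleton clause (q_43), q_43 = True.
That conflicts with the unit clause (¬q_43).
That branch fails; take q_21 = False instead.
From the singleton clause (q_23), q_23 = True.
From the singleton clause (¬q_13), q_13 = False.
From the singleton clause (¬q_33), q_33 = False.
From the singleton clause (q_31), q_31 = True.
From the singleton clause (¬q_41), q_41 = False.
From the singleton clause (q_43), q_43 = True.
That conflicts with the unit clause (¬q_43).
Either choice for q_21 ends in contradiction.
That branch fails; take q_12 = False instead.
From the singleton clause (q_13), q_13 = True.
From the singleton clause (¬q_23), q_23 = False.
From the singleton clause (¬q_33), q_33 = False.
From the singleton clause (¬q_43), q_43 = False.
Branch on q_21: set q_21 = True.
From the singleton clause (¬q_31), q_31 = False.
From the singleton clause (q_32), q_32 = True.
From the singleton clause (¬q_41), q_41 = False.
From the singleton clause (q_42), q_42 = True.
That conflicts with the unit clause (¬q_42).
That branch fails; take q_21 = False instead.
From the singleton clause (q_22), q_22 = True.
From the singleton clause (¬q_32), q_32 = False.
From the singleton clause (q_31), q_31 = True.
From the singleton clause (¬q_41), q_41 = False.
From the singleton clause (q_42), q_42 = True.
That conflicts with the unit clause (¬q_42).
Either choice for q_21 ends in contradiction.
Either choice for q_12 ends in contradiction.
That branch fails; take q_11 = True instead.
From the singleton clause (¬q_21), q_21 = False.
From the singleton clause (¬q_31), q_31 = False.
From the singleton clause (¬q_41), q_41 = False.
Branch on q_22: set q_22 = True.
From the singleton clause (¬q_12), q_12 = False.
From the singleton clause (¬q_32), q_32 = False.
From the singleton clause (q_33), q_33 = True.
From the singleton clause (¬q_42), q_42 = False.
From the singleton clause (q_43), q_43 = True.
That conflicts with the unit clause (¬q_43).
That branch fails; take q_22 = False instead.
From the singleton clause (q_23), q_23 = True.
From the singleton clause (¬q_13), q_13 = False.
From the singleton clause (¬q_33), q_33 = False.
From the singleton clause (q_32), q_32 = True.
From the singleton clause (¬q_12), q_12 = False.
From the singleton clause (¬q_42), q_42 = False.
From the singleton clause (q_43), q_43 = True.
That conflicts with the unit clause (¬q_43).
Either choice for q_22 ends in contradiction.
Either choice for q_11 ends in contradiction.

UNSATISFIABLE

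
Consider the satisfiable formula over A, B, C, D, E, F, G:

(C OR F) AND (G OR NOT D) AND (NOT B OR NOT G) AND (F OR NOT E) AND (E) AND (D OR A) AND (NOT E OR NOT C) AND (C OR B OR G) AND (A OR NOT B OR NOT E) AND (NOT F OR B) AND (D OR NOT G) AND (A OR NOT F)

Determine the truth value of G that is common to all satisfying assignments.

Suppose G = true.
The clause (NOT B) is unit, so B = false.
The clause (E) is unit, so E = true.
The clause (F) is unit, so F = true.
But (NOT F) is also a unit clause — contradiction.
So every satisfying assignment has G = False.

False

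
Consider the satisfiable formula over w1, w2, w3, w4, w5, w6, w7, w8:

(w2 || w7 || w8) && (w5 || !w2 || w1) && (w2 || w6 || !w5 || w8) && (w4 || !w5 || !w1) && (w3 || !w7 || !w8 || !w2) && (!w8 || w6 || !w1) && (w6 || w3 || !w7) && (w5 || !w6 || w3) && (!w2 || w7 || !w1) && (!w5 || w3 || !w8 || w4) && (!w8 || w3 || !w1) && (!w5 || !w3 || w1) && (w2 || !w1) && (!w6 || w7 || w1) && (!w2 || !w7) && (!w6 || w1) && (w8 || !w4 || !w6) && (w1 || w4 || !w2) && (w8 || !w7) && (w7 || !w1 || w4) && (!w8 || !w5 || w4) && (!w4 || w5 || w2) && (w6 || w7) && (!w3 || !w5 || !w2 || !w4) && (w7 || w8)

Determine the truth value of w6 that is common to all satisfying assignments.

Suppose w6 = true.
(w1) alone gives w1 = true.
(w2) alone gives w2 = true.
(w7) alone gives w7 = true.
Now (!w7) is unsatisfied and unit — conflict.
So every satisfying assignment has w6 = False.

False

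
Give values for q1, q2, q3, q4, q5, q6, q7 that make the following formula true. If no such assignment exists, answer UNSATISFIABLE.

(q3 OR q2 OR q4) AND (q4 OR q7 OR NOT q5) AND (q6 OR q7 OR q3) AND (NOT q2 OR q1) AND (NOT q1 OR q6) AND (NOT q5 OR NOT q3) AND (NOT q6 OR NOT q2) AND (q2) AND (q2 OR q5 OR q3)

UNSATISFIABLE

Unit clause (q2) forces q2 = true.
Unit clause (q1) forces q1 = true.
Unit clause (q6) forces q6 = true.
But (NOT q6) is also a unit clause — contradiction.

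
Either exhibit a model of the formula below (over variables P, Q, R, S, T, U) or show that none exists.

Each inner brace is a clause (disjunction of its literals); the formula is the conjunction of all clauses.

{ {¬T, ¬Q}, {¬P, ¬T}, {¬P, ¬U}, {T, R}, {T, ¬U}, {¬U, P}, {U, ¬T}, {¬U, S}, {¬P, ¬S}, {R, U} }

P=False,  Q=True,  R=True,  S=True,  T=False,  U=False

Try T = False.
The clause (R) is unit, so R = True.
The clause (¬U) is unit, so U = False.
Try P = False.
All clauses hold; Q, S can take either value.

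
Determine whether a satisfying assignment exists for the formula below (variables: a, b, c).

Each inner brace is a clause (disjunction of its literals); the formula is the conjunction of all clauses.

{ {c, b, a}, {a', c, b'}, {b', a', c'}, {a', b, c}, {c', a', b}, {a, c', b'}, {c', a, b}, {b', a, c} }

Try c = 1.
Try b = 0.
The clause (a') is unit, so a = 0.
But (a) is also a unit clause — contradiction.
So b must be the other value — set b = 1.
The clause (a') is unit, so a = 0.
But (a) is also a unit clause — contradiction.
Both values of b lead to a conflict.
So c must be the other value — set c = 0.
Try b = 1.
The clause (a') is unit, so a = 0.
But (a) is also a unit clause — contradiction.
So b must be the other value — set b = 0.
The clause (a) is unit, so a = 1.
But (a') is also a unit clause — contradiction.
Both values of b lead to a conflict.
Both values of c lead to a conflict.
No assignment satisfies every clause.

No, unsatisfiable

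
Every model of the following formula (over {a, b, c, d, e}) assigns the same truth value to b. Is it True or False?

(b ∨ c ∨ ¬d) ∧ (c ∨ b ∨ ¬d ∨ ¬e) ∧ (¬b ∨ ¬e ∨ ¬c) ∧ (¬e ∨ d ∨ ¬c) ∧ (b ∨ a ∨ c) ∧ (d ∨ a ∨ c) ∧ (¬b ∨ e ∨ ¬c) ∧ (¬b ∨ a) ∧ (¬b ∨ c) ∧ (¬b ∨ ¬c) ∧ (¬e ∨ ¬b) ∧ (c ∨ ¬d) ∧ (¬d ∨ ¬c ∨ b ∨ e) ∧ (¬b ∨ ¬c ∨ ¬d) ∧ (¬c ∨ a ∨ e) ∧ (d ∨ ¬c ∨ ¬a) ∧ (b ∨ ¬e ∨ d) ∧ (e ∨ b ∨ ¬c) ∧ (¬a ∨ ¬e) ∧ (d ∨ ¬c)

Suppose b = True.
From the singleton clause (a), a = True.
From the singleton clause (c), c = True.
But (¬c) is also a unit clause — contradiction.
So every satisfying assignment has b = False.

False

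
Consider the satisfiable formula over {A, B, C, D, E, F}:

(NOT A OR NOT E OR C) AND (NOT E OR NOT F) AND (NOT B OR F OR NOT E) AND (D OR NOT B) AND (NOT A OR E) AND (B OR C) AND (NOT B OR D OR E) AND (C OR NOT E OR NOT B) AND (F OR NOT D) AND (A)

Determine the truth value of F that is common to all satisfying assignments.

Suppose F = true.
(NOT E) alone gives E = false.
(NOT A) alone gives A = false.
That conflicts with the unit clause (A).
So every satisfying assignment has F = False.

False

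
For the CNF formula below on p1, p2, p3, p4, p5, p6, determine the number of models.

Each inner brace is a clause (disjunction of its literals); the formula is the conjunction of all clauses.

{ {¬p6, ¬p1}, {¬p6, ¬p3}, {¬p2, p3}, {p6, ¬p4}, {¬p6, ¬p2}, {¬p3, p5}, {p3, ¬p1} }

There are 2^6 = 64 truth assignments over (p1, p2, p3, p4, p5, p6).
Split on p2. With p2 = True, the clauses containing p2 are satisfied and ¬p2 drops from the rest; 2 of the 2^5 = 32 assignments to the other variables satisfy what remains.
With p2 = False, by the same count on the reduced clause set, 8 assignments work.
Total: 2 + 8 = 10.

10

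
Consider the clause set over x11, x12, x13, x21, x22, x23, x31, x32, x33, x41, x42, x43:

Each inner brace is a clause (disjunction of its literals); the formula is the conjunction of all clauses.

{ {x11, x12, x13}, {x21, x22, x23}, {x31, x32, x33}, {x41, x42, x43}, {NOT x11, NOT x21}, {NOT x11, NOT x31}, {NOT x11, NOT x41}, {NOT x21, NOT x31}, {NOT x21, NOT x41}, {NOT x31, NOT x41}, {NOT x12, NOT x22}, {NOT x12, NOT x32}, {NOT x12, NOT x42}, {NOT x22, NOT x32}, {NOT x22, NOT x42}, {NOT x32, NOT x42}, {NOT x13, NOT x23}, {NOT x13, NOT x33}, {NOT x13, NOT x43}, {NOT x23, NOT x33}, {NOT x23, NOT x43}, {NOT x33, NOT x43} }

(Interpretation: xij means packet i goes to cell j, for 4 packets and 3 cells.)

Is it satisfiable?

Branch on x11: set x11 = false.
Branch on x12: set x12 = true.
The clause (NOT x22) is unit, so x22 = false.
The clause (NOT x32) is unit, so x32 = false.
The clause (NOT x42) is unit, so x42 = false.
Branch on x21: set x21 = true.
The clause (NOT x31) is unit, so x31 = false.
The clause (x33) is unit, so x33 = true.
The clause (NOT x41) is unit, so x41 = false.
The clause (x43) is unit, so x43 = true.
Now (NOT x43) is unsatisfied and unit — conflict.
Undo x21 and try x21 = false.
The clause (x23) is unit, so x23 = true.
The clause (NOT x13) is unit, so x13 = false.
The clause (NOT x33) is unit, so x33 = false.
The clause (x31) is unit, so x31 = true.
The clause (NOT x41) is unit, so x41 = false.
The clause (x43) is unit, so x43 = true.
Now (NOT x43) is unsatisfied and unit — conflict.
Either choice for x21 ends in contradiction.
Undo x12 and try x12 = false.
The clause (x13) is unit, so x13 = true.
The clause (NOT x23) is unit, so x23 = false.
The clause (NOT x33) is unit, so x33 = false.
The clause (NOT x43) is unit, so x43 = false.
Branch on x21: set x21 = true.
The clause (NOT x31) is unit, so x31 = false.
The clause (x32) is unit, so x32 = true.
The clause (NOT x41) is unit, so x41 = false.
The clause (x42) is unit, so x42 = true.
Now (NOT x42) is unsatisfied and unit — conflict.
Undo x21 and try x21 = false.
The clause (x22) is unit, so x22 = true.
The clause (NOT x32) is unit, so x32 = false.
The clause (x31) is unit, so x31 = true.
The clause (NOT x41) is unit, so x41 = false.
The clause (x42) is unit, so x42 = true.
Now (NOT x42) is unsatisfied and unit — conflict.
Either choice for x21 ends in contradiction.
Either choice for x12 ends in contradiction.
Undo x11 and try x11 = true.
The clause (NOT x21) is unit, so x21 = false.
The clause (NOT x31) is unit, so x31 = false.
The clause (NOT x41) is unit, so x41 = false.
Branch on x22: set x22 = true.
The clause (NOT x12) is unit, so x12 = false.
The clause (NOT x32) is unit, so x32 = false.
The clause (x33) is unit, so x33 = true.
The clause (NOT x42) is unit, so x42 = false.
The clause (x43) is unit, so x43 = true.
Now (NOT x43) is unsatisfied and unit — conflict.
Undo x22 and try x22 = false.
The clause (x23) is unit, so x23 = true.
The clause (NOT x13) is unit, so x13 = false.
The clause (NOT x33) is unit, so x33 = false.
The clause (x32) is unit, so x32 = true.
The clause (NOT x12) is unit, so x12 = false.
The clause (NOT x42) is unit, so x42 = false.
The clause (x43) is unit, so x43 = true.
Now (NOT x43) is unsatisfied and unit — conflict.
Either choice for x22 ends in contradiction.
Either choice for x11 ends in contradiction.
No assignment satisfies every clause.

Unsatisfiable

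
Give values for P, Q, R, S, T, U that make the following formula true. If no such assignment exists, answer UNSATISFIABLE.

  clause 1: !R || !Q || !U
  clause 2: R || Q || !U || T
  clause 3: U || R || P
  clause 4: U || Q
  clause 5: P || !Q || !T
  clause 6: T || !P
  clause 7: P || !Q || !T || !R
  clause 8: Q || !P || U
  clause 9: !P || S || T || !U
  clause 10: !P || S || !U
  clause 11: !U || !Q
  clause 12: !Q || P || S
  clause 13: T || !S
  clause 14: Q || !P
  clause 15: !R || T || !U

P: true, Q: true, R: true, S: true, T: true, U: false

Suppose U = false.
(Q) alone gives Q = true.
Suppose R = true.
Suppose P = true.
(T) alone gives T = true.
Every clause is now satisfied; S is unconstrained.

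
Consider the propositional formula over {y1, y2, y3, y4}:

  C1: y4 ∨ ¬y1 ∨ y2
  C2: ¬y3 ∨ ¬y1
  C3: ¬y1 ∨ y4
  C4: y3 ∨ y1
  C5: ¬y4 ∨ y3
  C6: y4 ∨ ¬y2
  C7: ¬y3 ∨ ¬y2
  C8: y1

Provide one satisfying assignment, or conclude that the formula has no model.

UNSATISFIABLE

The clause (y1) is unit, so y1 = True.
The clause (¬y3) is unit, so y3 = False.
The clause (y4) is unit, so y4 = True.
That conflicts with the unit clause (¬y4).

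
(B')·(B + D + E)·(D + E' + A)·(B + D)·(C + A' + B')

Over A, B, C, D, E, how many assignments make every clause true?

8

There are 2^5 = 32 truth assignments over (A, B, C, D, E).
Split on E. With E = 1, the clauses containing E are satisfied and E' drops from the rest; 4 of the 2^4 = 16 assignments to the other variables satisfy what remains.
With E = 0, by the same count on the reduced clause set, 4 assignments work.
(One model: A=F, B=F, C=F, D=T, E=F.)
Total: 4 + 4 = 8.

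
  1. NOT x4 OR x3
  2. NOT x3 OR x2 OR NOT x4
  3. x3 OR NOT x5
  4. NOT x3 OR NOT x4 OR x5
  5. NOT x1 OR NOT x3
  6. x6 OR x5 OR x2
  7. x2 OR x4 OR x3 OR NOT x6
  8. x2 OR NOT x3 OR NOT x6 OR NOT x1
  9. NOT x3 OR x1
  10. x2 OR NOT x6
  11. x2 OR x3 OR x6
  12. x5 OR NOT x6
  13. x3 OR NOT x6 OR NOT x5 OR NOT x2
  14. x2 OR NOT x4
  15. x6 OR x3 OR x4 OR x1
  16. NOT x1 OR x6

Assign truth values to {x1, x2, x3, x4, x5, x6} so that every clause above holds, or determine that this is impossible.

Case x4 = false:
Case x3 = true:
The clause (NOT x1) is unit, so x1 = false.
That conflicts with the unit clause (x1).
Undo x3 and try x3 = false.
The clause (NOT x5) is unit, so x5 = false.
The clause (NOT x6) is unit, so x6 = false.
The clause (x2) is unit, so x2 = true.
The clause (x1) is unit, so x1 = true.
That conflicts with the unit clause (NOT x1).
Either choice for x3 ends in contradiction.
Undo x4 and try x4 = true.
The clause (x3) is unit, so x3 = true.
The clause (x2) is unit, so x2 = true.
The clause (x5) is unit, so x5 = true.
The clause (NOT x1) is unit, so x1 = false.
That conflicts with the unit clause (x1).
Either choice for x4 ends in contradiction.

UNSATISFIABLE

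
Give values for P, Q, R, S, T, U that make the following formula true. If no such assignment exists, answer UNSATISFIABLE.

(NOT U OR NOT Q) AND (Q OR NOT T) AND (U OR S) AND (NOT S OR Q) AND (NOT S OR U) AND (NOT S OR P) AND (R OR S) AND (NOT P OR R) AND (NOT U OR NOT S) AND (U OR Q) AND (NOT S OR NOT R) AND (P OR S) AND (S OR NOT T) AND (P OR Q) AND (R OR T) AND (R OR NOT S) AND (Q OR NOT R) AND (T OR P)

Case U = false:
From the singleton clause (S), S = true.
But (NOT S) is also a unit clause — contradiction.
That branch fails; take U = true instead.
From the singleton clause (NOT Q), Q = false.
From the singleton clause (NOT T), T = false.
From the singleton clause (NOT S), S = false.
From the singleton clause (R), R = true.
But (NOT R) is also a unit clause — contradiction.
Neither U = true nor U = false works.

UNSATISFIABLE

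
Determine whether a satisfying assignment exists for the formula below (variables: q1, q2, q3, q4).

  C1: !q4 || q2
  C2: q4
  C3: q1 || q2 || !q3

Unit clause (q4) forces q4 = true.
Unit clause (q2) forces q2 = true.
No clause remains; q1, q3 are free.
A satisfying assignment: q1: false, q2: true, q3: false, q4: true.

Yes, satisfiable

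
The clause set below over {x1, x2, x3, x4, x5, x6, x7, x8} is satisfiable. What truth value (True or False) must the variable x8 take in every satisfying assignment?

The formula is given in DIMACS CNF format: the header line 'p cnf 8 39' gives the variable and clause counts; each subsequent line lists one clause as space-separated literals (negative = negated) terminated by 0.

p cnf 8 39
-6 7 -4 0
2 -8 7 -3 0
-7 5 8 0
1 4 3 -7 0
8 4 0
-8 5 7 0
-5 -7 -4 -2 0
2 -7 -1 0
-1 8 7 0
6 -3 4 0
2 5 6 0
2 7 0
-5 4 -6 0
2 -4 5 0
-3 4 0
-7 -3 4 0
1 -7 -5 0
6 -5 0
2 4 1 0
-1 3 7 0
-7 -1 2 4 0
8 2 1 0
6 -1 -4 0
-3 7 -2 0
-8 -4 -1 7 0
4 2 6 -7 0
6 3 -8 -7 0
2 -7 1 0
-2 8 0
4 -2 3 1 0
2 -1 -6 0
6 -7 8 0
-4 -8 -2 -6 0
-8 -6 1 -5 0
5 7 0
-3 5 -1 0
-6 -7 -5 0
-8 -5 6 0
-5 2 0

True

Suppose x8 = False.
Unit clause (x4) forces x4 = True.
Unit clause (¬x2) forces x2 = False.
Unit clause (x7) forces x7 = True.
Unit clause (x5) forces x5 = True.
But (¬x5) is also a unit clause — contradiction.
So every satisfying assignment has x8 = True.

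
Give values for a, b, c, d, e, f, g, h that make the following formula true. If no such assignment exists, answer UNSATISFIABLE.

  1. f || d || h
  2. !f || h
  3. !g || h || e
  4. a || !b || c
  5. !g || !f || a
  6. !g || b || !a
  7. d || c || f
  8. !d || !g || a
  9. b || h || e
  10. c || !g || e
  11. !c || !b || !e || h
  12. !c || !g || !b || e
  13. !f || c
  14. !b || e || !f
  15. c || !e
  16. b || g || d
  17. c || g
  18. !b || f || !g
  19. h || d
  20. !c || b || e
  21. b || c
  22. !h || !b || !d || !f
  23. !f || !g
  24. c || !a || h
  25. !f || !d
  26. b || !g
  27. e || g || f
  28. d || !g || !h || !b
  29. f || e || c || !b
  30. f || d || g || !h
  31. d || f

Branch on f: set f = false.
From the singleton clause (d), d = true.
Branch on g: set g = false.
From the singleton clause (c), c = true.
From the singleton clause (e), e = true.
Branch on b: set b = true.
From the singleton clause (h), h = true.
No clause remains; a is free.

a=true,  b=true,  c=true,  d=true,  e=true,  f=false,  g=false,  h=true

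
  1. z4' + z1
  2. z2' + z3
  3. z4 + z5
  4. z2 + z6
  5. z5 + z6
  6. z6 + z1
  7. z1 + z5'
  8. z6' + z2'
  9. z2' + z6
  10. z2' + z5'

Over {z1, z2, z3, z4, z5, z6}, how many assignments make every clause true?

There are 2^6 = 64 truth assignments over (z1, z2, z3, z4, z5, z6).
Split on z6. With z6 = 1, the clauses containing z6 are satisfied and z6' drops from the rest; 6 of the 2^5 = 32 assignments to the other variables satisfy what remains.
With z6 = 0, by the same count on the reduced clause set, 0 assignments work.
Total: 6 + 0 = 6.

6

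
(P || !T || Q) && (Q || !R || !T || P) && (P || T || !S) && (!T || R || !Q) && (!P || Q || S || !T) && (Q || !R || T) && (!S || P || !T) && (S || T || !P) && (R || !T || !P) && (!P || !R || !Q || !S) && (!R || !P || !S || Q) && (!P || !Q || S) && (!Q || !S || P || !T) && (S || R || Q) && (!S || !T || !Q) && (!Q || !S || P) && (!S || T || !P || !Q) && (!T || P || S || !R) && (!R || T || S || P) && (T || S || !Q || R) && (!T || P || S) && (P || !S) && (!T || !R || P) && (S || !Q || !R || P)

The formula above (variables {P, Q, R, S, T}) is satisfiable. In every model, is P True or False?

Suppose P = false.
The clause (!S) is unit, so S = false.
The clause (!T) is unit, so T = false.
The clause (!R) is unit, so R = false.
The clause (Q) is unit, so Q = true.
But (!Q) is also a unit clause — contradiction.
So every satisfying assignment has P = True.

True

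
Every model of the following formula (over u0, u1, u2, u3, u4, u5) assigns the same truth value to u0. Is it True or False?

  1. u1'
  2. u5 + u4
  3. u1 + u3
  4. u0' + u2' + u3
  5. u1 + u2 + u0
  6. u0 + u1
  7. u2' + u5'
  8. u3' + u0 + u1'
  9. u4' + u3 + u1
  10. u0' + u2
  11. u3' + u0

True

Suppose u0 = 0.
The clause (u1') is unit, so u1 = 0.
Now (u1) is unsatisfied and unit — conflict.
So every satisfying assignment has u0 = True.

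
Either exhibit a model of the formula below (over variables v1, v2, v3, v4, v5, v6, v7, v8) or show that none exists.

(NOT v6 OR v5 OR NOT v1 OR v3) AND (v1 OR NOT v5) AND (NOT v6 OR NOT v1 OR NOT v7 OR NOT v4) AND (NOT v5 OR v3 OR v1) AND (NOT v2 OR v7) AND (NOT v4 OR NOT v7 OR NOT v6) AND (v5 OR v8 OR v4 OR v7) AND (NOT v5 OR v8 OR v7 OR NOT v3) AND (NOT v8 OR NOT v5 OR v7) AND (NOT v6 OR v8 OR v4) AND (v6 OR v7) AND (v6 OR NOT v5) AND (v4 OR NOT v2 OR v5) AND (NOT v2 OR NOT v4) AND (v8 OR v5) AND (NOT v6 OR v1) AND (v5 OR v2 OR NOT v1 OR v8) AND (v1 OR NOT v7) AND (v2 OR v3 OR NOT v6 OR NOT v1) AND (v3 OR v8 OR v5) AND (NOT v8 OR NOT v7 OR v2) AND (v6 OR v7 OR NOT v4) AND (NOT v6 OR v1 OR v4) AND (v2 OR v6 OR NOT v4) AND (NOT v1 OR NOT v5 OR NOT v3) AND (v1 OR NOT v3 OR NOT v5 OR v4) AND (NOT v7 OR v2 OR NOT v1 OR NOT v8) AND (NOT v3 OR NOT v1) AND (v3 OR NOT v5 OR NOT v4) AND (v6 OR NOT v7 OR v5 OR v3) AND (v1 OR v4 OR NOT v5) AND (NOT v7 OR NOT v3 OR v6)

Suppose v1 = true.
(NOT v3) alone gives v3 = false.
Suppose v6 = true.
(v5) alone gives v5 = true.
(v2) alone gives v2 = true.
(v7) alone gives v7 = true.
(NOT v4) alone gives v4 = false.
(v8) alone gives v8 = true.
Every clause now holds.

v1 ↦ true,  v2 ↦ true,  v3 ↦ false,  v4 ↦ false,  v5 ↦ true,  v6 ↦ true,  v7 ↦ true,  v8 ↦ true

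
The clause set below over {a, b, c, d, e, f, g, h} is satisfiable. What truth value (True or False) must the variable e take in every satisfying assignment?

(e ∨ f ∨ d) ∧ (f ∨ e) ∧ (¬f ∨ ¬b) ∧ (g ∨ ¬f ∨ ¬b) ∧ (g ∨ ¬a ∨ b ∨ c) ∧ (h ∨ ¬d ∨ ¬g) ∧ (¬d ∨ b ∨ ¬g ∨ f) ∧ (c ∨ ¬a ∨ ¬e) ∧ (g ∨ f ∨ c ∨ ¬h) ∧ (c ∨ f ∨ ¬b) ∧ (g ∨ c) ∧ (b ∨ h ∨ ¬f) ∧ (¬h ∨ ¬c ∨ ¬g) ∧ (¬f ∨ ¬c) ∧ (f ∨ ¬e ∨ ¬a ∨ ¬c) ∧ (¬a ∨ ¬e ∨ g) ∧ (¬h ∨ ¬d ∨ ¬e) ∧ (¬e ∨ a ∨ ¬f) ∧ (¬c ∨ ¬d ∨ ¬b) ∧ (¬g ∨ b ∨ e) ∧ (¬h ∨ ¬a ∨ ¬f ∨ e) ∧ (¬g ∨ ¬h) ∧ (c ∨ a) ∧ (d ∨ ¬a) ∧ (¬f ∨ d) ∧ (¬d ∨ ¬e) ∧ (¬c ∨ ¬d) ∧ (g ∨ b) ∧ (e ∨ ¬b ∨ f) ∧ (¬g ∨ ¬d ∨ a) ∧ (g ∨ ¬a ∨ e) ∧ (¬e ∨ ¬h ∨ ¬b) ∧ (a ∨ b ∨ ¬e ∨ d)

Suppose e = False.
The clause (f) is unit, so f = True.
The clause (¬b) is unit, so b = False.
The clause (h) is unit, so h = True.
The clause (¬c) is unit, so c = False.
The clause (g) is unit, so g = True.
Now (¬g) is unsatisfied and unit — conflict.
So every satisfying assignment has e = True.

True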